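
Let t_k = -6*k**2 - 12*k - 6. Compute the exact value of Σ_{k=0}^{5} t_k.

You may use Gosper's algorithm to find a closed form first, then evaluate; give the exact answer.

r(k) = (k**2 + 4*k + 4)/(k**2 + 2*k + 1) after simplifying.
Take A(k)=1, B(k)=1, C(k)=k**2 + 2*k + 1.
f must satisfy (1)·f(k+1) − (1)·f(k) = k**2 + 2*k + 1.
Bound: deg f ≤ 3.
Solve for f: f(k) = k*(k + 1)*(2*k + 1)/6 (degree 3 ≤ 3).
R(k) = B(k−1)·f(k)/C(k) = k*(2*k + 1)/(6*(k + 1)); s_k = R·t_k = k*(-2*k**2 - 3*k - 1).
Verify: -6*k**2 - 12*k - 6 matches t_k.
Telescoping: Σ = s_(6) − s_(0) = -546 − (0) = -546.

Σ = -546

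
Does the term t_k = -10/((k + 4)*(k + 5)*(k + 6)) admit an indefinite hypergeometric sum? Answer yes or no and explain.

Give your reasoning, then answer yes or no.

t_(k+1)/t_k = (k + 4)/(k + 7).
Gosper form: A/B · C(k+1)/C(k) with A=k + 4, B=k + 7, C=1.
Need (k + 4)·f(k+1) − (k + 6)·f(k) = 1.
deg f ≤ 2 (via 1,1,0).
Solve for f: f(k) = k*(k + 9)/40 (degree 2 ≤ 2).
Certificate R = B(k−1)f/C = k*(k + 6)*(k + 9)/40 gives s_k = k*(-k - 9)/(4*(k + 4)*(k + 5)).
Verify: -10/(k**3 + 15*k**2 + 74*k + 120) matches t_k.

Yes. s_k = k*(-k - 9)/(4*(k + 4)*(k + 5)).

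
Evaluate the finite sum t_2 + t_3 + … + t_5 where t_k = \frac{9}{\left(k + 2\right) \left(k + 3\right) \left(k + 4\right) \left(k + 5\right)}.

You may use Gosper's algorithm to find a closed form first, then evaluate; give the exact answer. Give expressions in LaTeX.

Σ = 1/48

Compute t_(k+1)/t_k: get (k + 2)/(k + 6).
So A=k + 2 and B=k + 6, with C=1.
Need (k + 2)·f(k+1) − (k + 5)·f(k) = 1.
From deg A=1, deg B=1, deg C=0: d=3.
Coefficient equations give f(k) = k*(k**2 + 9*k + 26)/72.
R(k) = B(k−1)·f(k)/C(k) = k*(k + 5)*(k**2 + 9*k + 26)/72; s_k = R·t_k = k*(k**2 + 9*k + 26)/(8*(k + 2)*(k + 3)*(k + 4)).
Δs = 9/(k**4 + 14*k**3 + 71*k**2 + 154*k + 120), as required.
Sum = s_(6) − s_(2); s_(6) = 29/240, s_(2) = 1/10 ⇒ 1/48.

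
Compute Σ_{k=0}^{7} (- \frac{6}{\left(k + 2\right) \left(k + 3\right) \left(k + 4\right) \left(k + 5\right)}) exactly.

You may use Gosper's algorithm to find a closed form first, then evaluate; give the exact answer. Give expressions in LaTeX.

The ratio is (k + 2)/(k + 6).
Take A(k)=k + 2, B(k)=k + 6, C(k)=1.
f must satisfy (k + 2)·f(k+1) − (k + 5)·f(k) = 1.
d = 3 from the (1,1,0) case.
Solving with deg f ≤ 3: f(k) = k*(k**2 + 9*k + 26)/72.
Get s_k = R·t_k = k*(-k**2 - 9*k - 26)/(12*(k + 2)*(k + 3)*(k + 4)) with R(k) = B(k−1)f(k)/C(k) = k*(k + 5)*(k**2 + 9*k + 26)/72.
Verify: -6/(k**4 + 14*k**3 + 71*k**2 + 154*k + 120) matches t_k.
Telescoping: Σ = s_(8) − s_(0) = -9/110 − (0) = -9/110.

Σ = -9/110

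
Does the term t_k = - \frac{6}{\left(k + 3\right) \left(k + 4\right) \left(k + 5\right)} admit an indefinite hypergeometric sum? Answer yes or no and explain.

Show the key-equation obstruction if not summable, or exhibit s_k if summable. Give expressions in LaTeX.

Yes. s_k = \frac{k \left(- k - 7\right)}{4 \left(k + 3\right) \left(k + 4\right)}.

The ratio is (k + 3)/(k + 6).
Normal form (A,B,C) = (k + 3, k + 6, 1).
Set up (k + 3)·f(k+1) − (k + 5)·f(k) − (1) = 0.
Bound: deg f ≤ 2.
Coefficient equations give f(k) = k*(k + 7)/24.
So s_k = (B(k−1)f/C)·t_k = (k*(k + 5)*(k + 7)/24)·t_k = k*(-k - 7)/(4*(k + 3)*(k + 4)).
s_(k+1) − s_k = -6/(k**3 + 12*k**2 + 47*k + 60) = t_k.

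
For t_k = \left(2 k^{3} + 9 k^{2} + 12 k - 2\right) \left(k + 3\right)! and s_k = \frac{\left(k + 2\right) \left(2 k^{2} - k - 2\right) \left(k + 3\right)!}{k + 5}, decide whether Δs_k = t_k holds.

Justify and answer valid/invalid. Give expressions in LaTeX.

Invalid: residual - \frac{3 \left(2 k^{4} + 19 k^{3} + 55 k^{2} + 59 k - 8\right) \left(k + 3\right)!}{\left(k + 5\right) \left(k + 6\right)} ≠ 0.

s_(k+1) = (k + 3)*(2*k**2 + 3*k - 1)*factorial(k + 4)/(k + 6)
s_(k+1) − s_k = (2*k**5 + 25*k**4 + 114*k**3 + 235*k**2 + 161*k - 36)*factorial(k + 3)/((k + 5)*(k + 6))
(s_(k+1) − s_k) − t_k = -3*(2*k**4 + 19*k**3 + 55*k**2 + 59*k - 8)*factorial(k + 3)/((k + 5)*(k + 6))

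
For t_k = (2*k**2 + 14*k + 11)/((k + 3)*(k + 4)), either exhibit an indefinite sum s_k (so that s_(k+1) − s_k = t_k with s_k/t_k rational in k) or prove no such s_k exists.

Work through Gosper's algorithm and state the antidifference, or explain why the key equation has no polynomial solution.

Ratio r(k) = (k + 3)*(14*k + 2*(k + 1)**2 + 25)/((k + 5)*(2*k**2 + 14*k + 11)).
So A=k + 3 and B=k + 5, with C=k**2 + 7*k + 11/2.
Solve (k + 3)·f(k+1) − (k + 4)·f(k) = k**2 + 7*k + 11/2.
Degrees (1,1,2) ⇒ d ≤ 2.
Coefficient equations give f(k) = k*(6*k + 5)/6.
R(k) = B(k−1)·f(k)/C(k) = k*(k + 4)*(6*k + 5)/(3*(2*k**2 + 14*k + 11)); s_k = R·t_k = k*(6*k + 5)/(3*(k + 3)).
Check: Δs_k = (2*k**2 + 14*k + 11)/(k**2 + 7*k + 12). ✓

s_k = k*(6*k + 5)/(3*(k + 3))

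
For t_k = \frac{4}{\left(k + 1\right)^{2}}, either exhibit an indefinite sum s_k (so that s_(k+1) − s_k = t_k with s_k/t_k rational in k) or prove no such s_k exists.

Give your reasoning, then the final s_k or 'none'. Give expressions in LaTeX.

none (Gosper's algorithm certifies no s_k)

Ratio r(k) = (k + 1)**2/(k + 2)**2.
Factor: A=k**2 + 2*k + 1; B=k**2 + 4*k + 4; C=1.
Need (k**2 + 2*k + 1)·f(k+1) − (k**2 + 2*k + 1)·f(k) = 1.
From deg A=2, deg B=2, deg C=0: d=0.
f = c0 ⇒ A·f(k+1) − B(k−1)·f(k) − C = -1. The system {-1 = 0} is inconsistent; no antidifference.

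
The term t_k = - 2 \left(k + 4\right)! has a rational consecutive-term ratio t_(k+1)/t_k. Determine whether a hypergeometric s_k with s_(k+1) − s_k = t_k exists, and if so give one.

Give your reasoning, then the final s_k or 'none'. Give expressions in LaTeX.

r(k) = k + 5 after simplifying.
Take A(k)=k + 5, B(k)=1, C(k)=1.
f must satisfy (k + 5)·f(k+1) − (1)·f(k) = 1.
deg f ≤ -1 (via 1,0,0).
d = -1 < 0 ⇒ no nonzero polynomial f; not summable.

none (Gosper's algorithm certifies no s_k)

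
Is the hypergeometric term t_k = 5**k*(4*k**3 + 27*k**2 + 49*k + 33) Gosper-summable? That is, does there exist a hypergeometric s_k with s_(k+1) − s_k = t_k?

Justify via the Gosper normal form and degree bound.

Yes. s_k = 5**k*(k**3 + 3*k**2 + k + 2).

r(k) = 5*(4*k**3 + 39*k**2 + 115*k + 113)/(4*k**3 + 27*k**2 + 49*k + 33) after simplifying.
So A=5 and B=1, with C=k**3 + 27*k**2/4 + 49*k/4 + 33/4.
Need (5)·f(k+1) − (1)·f(k) = k**3 + 27*k**2/4 + 49*k/4 + 33/4.
Degrees (0,0,3) ⇒ d ≤ 3.
Coefficient equations give f(k) = (k**3 + 3*k**2 + k + 2)/4.
Get s_k = R·t_k = 5**k*(k**3 + 3*k**2 + k + 2) with R(k) = B(k−1)f(k)/C(k) = (k**3 + 3*k**2 + k + 2)/(4*k**3 + 27*k**2 + 49*k + 33).
Verify: 5**k*(4*k**3 + 27*k**2 + 49*k + 33) matches t_k.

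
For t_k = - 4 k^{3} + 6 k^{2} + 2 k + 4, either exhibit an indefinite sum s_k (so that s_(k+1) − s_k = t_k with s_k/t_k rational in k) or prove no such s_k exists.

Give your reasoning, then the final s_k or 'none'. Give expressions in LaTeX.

s_k = k \left(- k^{3} + 4 k^{2} - 3 k + 4\right)

r(k) = (2*k**3 + 3*k**2 - k - 4)/(2*k**3 - 3*k**2 - k - 2) after simplifying.
Factor: A=1; B=1; C=k**3 - 3*k**2/2 - k/2 - 1.
Solve (1)·f(k+1) − (1)·f(k) = k**3 - 3*k**2/2 - k/2 - 1.
Degrees (0,0,3) ⇒ d ≤ 4.
Coefficient equations give f(k) = k*(k**3 - 4*k**2 + 3*k - 4)/4.
Certificate R = B(k−1)f/C = k*(k**3 - 4*k**2 + 3*k - 4)/(2*(k - 2)*(2*k**2 + k + 1)) gives s_k = k*(-k**3 + 4*k**2 - 3*k + 4).
Check: Δs_k = -4*k**3 + 6*k**2 + 2*k + 4. ✓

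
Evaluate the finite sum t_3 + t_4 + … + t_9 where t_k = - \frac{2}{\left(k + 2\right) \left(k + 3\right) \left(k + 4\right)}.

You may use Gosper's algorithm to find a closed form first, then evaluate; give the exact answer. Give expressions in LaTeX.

Compute t_(k+1)/t_k: get (k + 2)/(k + 5).
Normal form (A,B,C) = (k + 2, k + 5, 1).
Solve (k + 2)·f(k+1) − (k + 4)·f(k) = 1.
deg f ≤ 2 (via 1,1,0).
A polynomial solution: f(k) = k*(k + 5)/12.
So s_k = (B(k−1)f/C)·t_k = (k*(k + 4)*(k + 5)/12)·t_k = k*(-k - 5)/(6*(k + 2)*(k + 3)).
Verify: -2/(k**3 + 9*k**2 + 26*k + 24) matches t_k.
Evaluate s at k=10 and k=3: -25/156 and -2/15; difference -7/260.

Σ = -7/260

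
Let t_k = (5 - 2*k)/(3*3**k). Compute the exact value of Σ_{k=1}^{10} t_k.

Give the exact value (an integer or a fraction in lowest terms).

Compute t_(k+1)/t_k: get (2*k - 3)/(3*(2*k - 5)).
Gosper form: A/B · C(k+1)/C(k) with A=1/3, B=1, C=k - 5/2.
Key eq: (1/3)·f(k+1) = (1)·f(k) + (k - 5/2).
From deg A=0, deg B=0, deg C=1: d=1.
Coefficient equations give f(k) = -3*(k - 2)/2.
Get s_k = R·t_k = (k - 2)/3**k with R(k) = B(k−1)f(k)/C(k) = -3*(k - 2)/(2*k - 5).
s_(k+1) − s_k = (5 - 2*k)/(3*3**k) = t_k.
Telescoping: Σ = s_(11) − s_(1) = 1/19683 − (-1/3) = 6562/19683.

Σ = 6562/19683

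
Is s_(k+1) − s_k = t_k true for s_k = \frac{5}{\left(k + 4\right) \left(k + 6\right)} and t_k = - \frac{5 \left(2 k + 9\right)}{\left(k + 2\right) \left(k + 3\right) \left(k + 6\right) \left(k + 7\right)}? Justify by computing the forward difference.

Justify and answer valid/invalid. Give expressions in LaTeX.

s_(k+1) = 5/((k + 5)*(k + 7))
s_(k+1) − s_k = 5*(-2*k - 11)/(k**4 + 22*k**3 + 179*k**2 + 638*k + 840)
(s_(k+1) − s_k) − t_k = 30*(k**2 + 9*k + 19)/(k**6 + 27*k**5 + 295*k**4 + 1665*k**3 + 5104*k**2 + 8028*k + 5040)

Invalid: residual \frac{30 \left(k^{2} + 9 k + 19\right)}{k^{6} + 27 k^{5} + 295 k^{4} + 1665 k^{3} + 5104 k^{2} + 8028 k + 5040} ≠ 0.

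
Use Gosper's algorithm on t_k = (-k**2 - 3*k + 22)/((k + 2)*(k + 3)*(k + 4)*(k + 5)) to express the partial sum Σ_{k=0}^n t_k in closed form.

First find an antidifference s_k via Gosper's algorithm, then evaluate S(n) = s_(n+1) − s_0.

Compute t_(k+1)/t_k: get (k + 2)*(3*k + (k + 1)**2 - 19)/((k + 6)*(k**2 + 3*k - 22)).
Normal form (A,B,C) = (k + 2, k + 6, k**2 + 3*k - 22).
Solve (k + 2)·f(k+1) − (k + 5)·f(k) = k**2 + 3*k - 22.
d = 3 from the (1,1,2) case.
Coefficient equations give f(k) = -k*(k + 5)*(k + 10)/6.
R(k) = B(k−1)·f(k)/C(k) = -k*(k + 5)**2*(k + 10)/(6*(k**2 + 3*k - 22)); s_k = R·t_k = k*(k**2 + 15*k + 50)/(6*(k + 2)*(k + 3)*(k + 4)).
Check: Δs_k = (-k**2 - 3*k + 22)/(k**4 + 14*k**3 + 71*k**2 + 154*k + 120). ✓
Evaluate: s_(n+1) = (n**3 + 18*n**2 + 83*n + 66)/(6*(n**3 + 12*n**2 + 47*n + 60)); subtract s_(0) = 0 ⇒ S(n) = (n**3 + 18*n**2 + 83*n + 66)/(6*(n**3 + 12*n**2 + 47*n + 60)).

S(n) = (n**3 + 18*n**2 + 83*n + 66)/(6*(n**3 + 12*n**2 + 47*n + 60))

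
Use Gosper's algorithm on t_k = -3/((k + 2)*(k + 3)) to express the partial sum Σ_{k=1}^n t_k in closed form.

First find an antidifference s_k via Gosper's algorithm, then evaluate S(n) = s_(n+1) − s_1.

r(k) = (k + 2)/(k + 4) after simplifying.
Normal form (A,B,C) = (k + 2, k + 4, 1).
Solve (k + 2)·f(k+1) − (k + 3)·f(k) = 1.
Bound: deg f ≤ 1.
Coefficient equations give f(k) = k/2.
Certificate R = B(k−1)f/C = k*(k + 3)/2 gives s_k = -3*k/(2*k + 4).
Verify: -3/(k**2 + 5*k + 6) matches t_k.
s_(n+1) = 3*(-n - 1)/(2*(n + 3)) and s_(1) = -1/2, so S(n) = -n/(n + 3).

S(n) = -n/(n + 3)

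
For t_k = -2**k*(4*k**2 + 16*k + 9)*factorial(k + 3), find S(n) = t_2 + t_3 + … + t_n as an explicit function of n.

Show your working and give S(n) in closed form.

S(n) = -4*2**n*n*factorial(n + 4) - 2*2**n*factorial(n + 4) + 1440

r(k) = 2*(4*k**3 + 40*k**2 + 125*k + 116)/(4*k**2 + 16*k + 9) after simplifying.
Gosper form: A/B · C(k+1)/C(k) with A=2*k + 8, B=1, C=k**2 + 4*k + 9/4.
Need (2*k + 8)·f(k+1) − (1)·f(k) = k**2 + 4*k + 9/4.
d = 1 from the (1,0,2) case.
A polynomial solution: f(k) = (2*k - 1)/4.
Then R = B(k−1)f/C = (2*k - 1)/(4*k**2 + 16*k + 9), so s_k = R(k)·t_k = -2**k*(2*k - 1)*factorial(k + 3).
s_(k+1) − s_k = -2**k*(4*k**2 + 16*k + 9)*factorial(k + 3) = t_k.
Evaluate: s_(n+1) = -2**(n + 1)*(2*n + 1)*factorial(n + 4); subtract s_(2) = -1440 ⇒ S(n) = -4*2**n*n*factorial(n + 4) - 2*2**n*factorial(n + 4) + 1440.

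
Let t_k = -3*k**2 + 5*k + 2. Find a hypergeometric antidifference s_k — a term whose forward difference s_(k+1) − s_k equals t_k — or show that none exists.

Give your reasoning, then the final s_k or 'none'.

Compute t_(k+1)/t_k: get (3*k**2 + k - 4)/(3*k**2 - 5*k - 2).
Take A(k)=1, B(k)=1, C(k)=k**2 - 5*k/3 - 2/3.
Need (1)·f(k+1) − (1)·f(k) = k**2 - 5*k/3 - 2/3.
Bound: deg f ≤ 3.
Solving with deg f ≤ 3: f(k) = k*(k**2 - 4*k + 1)/3.
Then R = B(k−1)f/C = k*(k**2 - 4*k + 1)/((k - 2)*(3*k + 1)), so s_k = R(k)·t_k = k*(-k**2 + 4*k - 1).
Check: Δs_k = -3*k**2 + 5*k + 2. ✓

s_k = k*(-k**2 + 4*k - 1)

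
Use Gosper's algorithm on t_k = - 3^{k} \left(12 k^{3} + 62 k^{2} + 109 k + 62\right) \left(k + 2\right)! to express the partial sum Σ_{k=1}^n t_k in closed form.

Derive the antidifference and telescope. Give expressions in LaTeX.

Step 1: r(k) = 3*(12*k**4 + 134*k**3 + 563*k**2 + 1052*k + 735)/(12*k**3 + 62*k**2 + 109*k + 62).
A = 3*k + 9, B = 1, C = k**3 + 31*k**2/6 + 109*k/12 + 31/6.
Need (3*k + 9)·f(k+1) − (1)·f(k) = k**3 + 31*k**2/6 + 109*k/12 + 31/6.
Degrees (1,0,3) ⇒ d ≤ 2.
Coefficient equations give f(k) = (4*k**2 + 2*k + 1)/12.
Certificate R = B(k−1)f/C = (4*k**2 + 2*k + 1)/(12*k**3 + 62*k**2 + 109*k + 62) gives s_k = -3**k*(4*k**2 + 2*k + 1)*factorial(k + 2).
Check: Δs_k = -3**k*(12*k**3 + 62*k**2 + 109*k + 62)*factorial(k + 2). ✓
Σ_(k=1)^n t_k = s_(n+1) − s_(1) = (-3**(n + 1)*(4*n**2 + 10*n + 7)*factorial(n + 3)) − (-126), i.e. -12*3**n*n**2*factorial(n + 3) - 30*3**n*n*factorial(n + 3) - 21*3**n*factorial(n + 3) + 126.

S(n) = - 12 \cdot 3^{n} n^{2} \left(n + 3\right)! - 30 \cdot 3^{n} n \left(n + 3\right)! - 21 \cdot 3^{n} \left(n + 3\right)! + 126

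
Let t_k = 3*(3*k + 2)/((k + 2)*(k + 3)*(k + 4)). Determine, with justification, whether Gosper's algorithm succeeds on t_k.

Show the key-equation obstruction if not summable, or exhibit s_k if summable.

Yes. s_k = k*(2*k + 1)/((k + 2)*(k + 3)).

Ratio r(k) = (k + 2)*(3*k + 5)/((k + 5)*(3*k + 2)).
Take A(k)=k + 2, B(k)=k + 5, C(k)=k + 2/3.
Solve (k + 2)·f(k+1) − (k + 4)·f(k) = k + 2/3.
From deg A=1, deg B=1, deg C=1: d=2.
A polynomial solution: f(k) = k*(2*k + 1)/9.
Then R = B(k−1)f/C = k*(k + 4)*(2*k + 1)/(3*(3*k + 2)), so s_k = R(k)·t_k = k*(2*k + 1)/((k + 2)*(k + 3)).
Δs = 3*(3*k + 2)/(k**3 + 9*k**2 + 26*k + 24), as required.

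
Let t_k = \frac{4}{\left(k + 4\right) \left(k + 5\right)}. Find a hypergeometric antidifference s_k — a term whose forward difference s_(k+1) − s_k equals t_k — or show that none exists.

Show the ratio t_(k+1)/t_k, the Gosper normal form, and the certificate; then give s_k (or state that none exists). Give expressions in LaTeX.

s_k = \frac{k}{k + 4}

Step 1: r(k) = (k + 4)/(k + 6).
Gosper form: A/B · C(k+1)/C(k) with A=k + 4, B=k + 6, C=1.
Set up (k + 4)·f(k+1) − (k + 5)·f(k) − (1) = 0.
From deg A=1, deg B=1, deg C=0: d=1.
Solve for f: f(k) = k/4 (degree 1 ≤ 1).
So s_k = (B(k−1)f/C)·t_k = (k*(k + 5)/4)·t_k = k/(k + 4).
Δs = 4/(k**2 + 9*k + 20), as required.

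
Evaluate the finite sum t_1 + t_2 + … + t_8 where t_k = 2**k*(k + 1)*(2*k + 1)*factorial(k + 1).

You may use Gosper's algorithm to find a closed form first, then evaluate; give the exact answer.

The ratio is (k + 2)**2*(4*k + 6)/((k + 1)*(2*k + 1)).
Gosper form: A/B · C(k+1)/C(k) with A=2*k + 4, B=1, C=k**2 + 3*k/2 + 1/2.
Need (2*k + 4)·f(k+1) − (1)·f(k) = k**2 + 3*k/2 + 1/2.
deg f ≤ 1 (via 1,0,2).
Coefficient equations give f(k) = (k - 1)/2.
So s_k = (B(k−1)f/C)·t_k = ((k - 1)/((k + 1)*(2*k + 1)))·t_k = 2**k*(k - 1)*factorial(k + 1).
s_(k+1) − s_k = 2**k*(k + 1)*(2*k + 1)*factorial(k + 1) = t_k.
Evaluate s at k=9 and k=1: 14863564800 and 0; difference 14863564800.

Σ = 14863564800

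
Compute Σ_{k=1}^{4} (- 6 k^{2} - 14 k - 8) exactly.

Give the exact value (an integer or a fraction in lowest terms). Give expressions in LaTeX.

Σ = -352

t_(k+1)/t_k = (3*k**2 + 13*k + 14)/(3*k**2 + 7*k + 4).
So A=1 and B=1, with C=k**2 + 7*k/3 + 4/3.
f must satisfy (1)·f(k+1) − (1)·f(k) = k**2 + 7*k/3 + 4/3.
From deg A=0, deg B=0, deg C=2: d=3.
Coefficient equations give f(k) = k*(k + 1)**2/3.
Get s_k = R·t_k = 2*k*(-k**2 - 2*k - 1) with R(k) = B(k−1)f(k)/C(k) = k*(k + 1)/(3*k + 4).
Check: Δs_k = -6*k**2 - 14*k - 8. ✓
Telescoping: Σ = s_(5) − s_(1) = -360 − (-8) = -352.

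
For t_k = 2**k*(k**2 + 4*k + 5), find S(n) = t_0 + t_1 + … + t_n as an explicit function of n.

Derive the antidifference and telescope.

t_(k+1)/t_k = 2*(k**2 + 6*k + 10)/(k**2 + 4*k + 5).
Factor: A=2; B=1; C=k**2 + 4*k + 5.
Set up (2)·f(k+1) − (1)·f(k) − (k**2 + 4*k + 5) = 0.
Degrees (0,0,2) ⇒ d ≤ 2.
Coefficient equations give f(k) = k**2 + 3.
R(k) = B(k−1)·f(k)/C(k) = (k**2 + 3)/(k**2 + 4*k + 5); s_k = R·t_k = 2**k*(k**2 + 3).
Δs = 2**k*(k**2 + 4*k + 5), as required.
Evaluate: s_(n+1) = 2**(n + 1)*(n**2 + 2*n + 4); subtract s_(0) = 3 ⇒ S(n) = 2**(n + 1)*n**2 + 2**(n + 2)*n + 2**(n + 3) - 3.

S(n) = 2**(n + 1)*n**2 + 2**(n + 2)*n + 2**(n + 3) - 3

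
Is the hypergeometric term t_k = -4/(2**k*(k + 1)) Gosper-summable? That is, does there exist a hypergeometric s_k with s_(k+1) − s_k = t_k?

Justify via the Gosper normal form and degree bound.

Ratio r(k) = (k + 1)/(2*(k + 2)).
Take A(k)=k/2 + 1/2, B(k)=k + 2, C(k)=1.
Solve (k/2 + 1/2)·f(k+1) − (k + 1)·f(k) = 1.
Degrees (1,1,0) ⇒ d ≤ -1.
deg f ≤ -1 is impossible — no certificate.

No — negative degree bound, so no certificate f.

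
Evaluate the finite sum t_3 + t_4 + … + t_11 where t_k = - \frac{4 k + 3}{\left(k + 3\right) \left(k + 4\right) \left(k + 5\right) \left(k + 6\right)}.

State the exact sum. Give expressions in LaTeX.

Step 1: r(k) = (k + 3)*(4*k + 7)/((k + 7)*(4*k + 3)).
A = k + 3, B = k + 7, C = k + 3/4.
Solve (k + 3)·f(k+1) − (k + 6)·f(k) = k + 3/4.
From deg A=1, deg B=1, deg C=1: d=3.
Match coefficients ⇒ f(k) = k*(k**2 + 12*k + 7)/80.
Then R = B(k−1)f/C = k*(k + 6)*(k**2 + 12*k + 7)/(20*(4*k + 3)), so s_k = R(k)·t_k = k*(-k**2 - 12*k - 7)/(20*(k + 3)*(k + 4)*(k + 5)).
s_(k+1) − s_k = (-4*k - 3)/(k**4 + 18*k**3 + 119*k**2 + 342*k + 360) = t_k.
Evaluate s at k=12 and k=3: -59/1360 and -13/560; difference -12/595.

Σ = -12/595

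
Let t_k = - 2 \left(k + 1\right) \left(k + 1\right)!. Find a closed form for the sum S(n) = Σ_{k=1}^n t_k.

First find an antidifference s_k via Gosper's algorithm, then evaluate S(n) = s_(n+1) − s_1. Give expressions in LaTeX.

S(n) = 4 - 2 \left(n + 2\right)!

t_(k+1)/t_k = (k + 2)**2/(k + 1).
So A=k + 2 and B=1, with C=k + 1.
f must satisfy (k + 2)·f(k+1) − (1)·f(k) = k + 1.
From deg A=1, deg B=0, deg C=1: d=0.
A polynomial solution: f(k) = 1.
So s_k = (B(k−1)f/C)·t_k = (1/(k + 1))·t_k = -2*factorial(k + 1).
Check: Δs_k = -2*(k + 1)*factorial(k + 1). ✓
Telescope: S(n) = s_(n+1) − s_(1) = -2*factorial(n + 2) − (-4) = 4 - 2*factorial(n + 2).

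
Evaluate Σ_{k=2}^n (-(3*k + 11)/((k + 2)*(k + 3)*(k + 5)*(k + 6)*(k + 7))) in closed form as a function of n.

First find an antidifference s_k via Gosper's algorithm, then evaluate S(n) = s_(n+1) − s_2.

Ratio r(k) = (k + 2)*(k + 5)*(3*k + 14)/((k + 4)*(k + 8)*(3*k + 11)).
Take A(k)=k + 2, B(k)=k + 8, C(k)=k**2 + 23*k/3 + 44/3.
Need (k + 2)·f(k+1) − (k + 7)·f(k) = k**2 + 23*k/3 + 44/3.
Bound: deg f ≤ 5.
Coefficient equations give f(k) = k*(k + 3)*(k + 4)*(k**2 + 13*k + 52)/180.
So s_k = (B(k−1)f/C)·t_k = (k*(k + 3)*(k + 7)*(k**2 + 13*k + 52)/(60*(3*k + 11)))·t_k = k*(-k**2 - 13*k - 52)/(60*(k**3 + 13*k**2 + 52*k + 60)).
Δs = (-3*k - 11)/(k**5 + 23*k**4 + 203*k**3 + 853*k**2 + 1692*k + 1260), as required.
s_(n+1) = (-n**3 - 16*n**2 - 81*n - 66)/(60*(n**3 + 16*n**2 + 81*n + 126)) and s_(2) = -41/3360, so S(n) = (-n**3 - 16*n**2 - 81*n + 98)/(224*(n**3 + 16*n**2 + 81*n + 126)).

S(n) = (-n**3 - 16*n**2 - 81*n + 98)/(224*(n**3 + 16*n**2 + 81*n + 126))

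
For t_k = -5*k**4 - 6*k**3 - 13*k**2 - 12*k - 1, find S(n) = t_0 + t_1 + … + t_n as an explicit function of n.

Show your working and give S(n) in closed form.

Compute t_(k+1)/t_k: get (5*k**4 + 26*k**3 + 61*k**2 + 76*k + 37)/(5*k**4 + 6*k**3 + 13*k**2 + 12*k + 1).
Factor: A=1; B=1; C=k**4 + 6*k**3/5 + 13*k**2/5 + 12*k/5 + 1/5.
f must satisfy (1)·f(k+1) − (1)·f(k) = k**4 + 6*k**3/5 + 13*k**2/5 + 12*k/5 + 1/5.
d = 5 from the (0,0,4) case.
Match coefficients ⇒ f(k) = k*(k**4 - k**3 + 3*k**2 + k - 3)/5.
R(k) = B(k−1)·f(k)/C(k) = k*(k**4 - k**3 + 3*k**2 + k - 3)/(5*k**4 + 6*k**3 + 13*k**2 + 12*k + 1); s_k = R·t_k = k*(-k**4 + k**3 - 3*k**2 - k + 3).
Check: Δs_k = -5*k**4 - 6*k**3 - 13*k**2 - 12*k - 1. ✓
Evaluate: s_(n+1) = -n**5 - 4*n**4 - 9*n**3 - 14*n**2 - 9*n - 1; subtract s_(0) = 0 ⇒ S(n) = -n**5 - 4*n**4 - 9*n**3 - 14*n**2 - 9*n - 1.

S(n) = -n**5 - 4*n**4 - 9*n**3 - 14*n**2 - 9*n - 1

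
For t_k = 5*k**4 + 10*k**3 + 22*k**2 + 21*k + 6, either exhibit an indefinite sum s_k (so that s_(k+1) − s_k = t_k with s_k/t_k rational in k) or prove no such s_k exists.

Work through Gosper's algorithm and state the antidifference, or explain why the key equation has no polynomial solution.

Ratio r(k) = (5*k**4 + 30*k**3 + 82*k**2 + 115*k + 64)/(5*k**4 + 10*k**3 + 22*k**2 + 21*k + 6).
Gosper form: A/B · C(k+1)/C(k) with A=1, B=1, C=k**4 + 2*k**3 + 22*k**2/5 + 21*k/5 + 6/5.
Solve (1)·f(k+1) − (1)·f(k) = k**4 + 2*k**3 + 22*k**2/5 + 21*k/5 + 6/5.
deg f ≤ 5 (via 0,0,4).
Coefficient equations give f(k) = k*(k**4 + 4*k**2 + 2*k - 1)/5.
Certificate R = B(k−1)f/C = k*(k**4 + 4*k**2 + 2*k - 1)/(5*k**4 + 10*k**3 + 22*k**2 + 21*k + 6) gives s_k = k*(k**4 + 4*k**2 + 2*k - 1).
Verify: 5*k**4 + 10*k**3 + 22*k**2 + 21*k + 6 matches t_k.

s_k = k*(k**4 + 4*k**2 + 2*k - 1)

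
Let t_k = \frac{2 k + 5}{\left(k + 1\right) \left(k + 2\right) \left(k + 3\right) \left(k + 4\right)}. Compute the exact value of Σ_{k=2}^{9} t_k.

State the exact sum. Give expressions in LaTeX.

Σ = 128/2145

The ratio is (k + 1)*(2*k + 7)/((k + 5)*(2*k + 5)).
A = k + 1, B = k + 5, C = k + 5/2.
Solve (k + 1)·f(k+1) − (k + 4)·f(k) = k + 5/2.
From deg A=1, deg B=1, deg C=1: d=3.
Coefficient equations give f(k) = k*(k + 2)*(k + 4)/6.
So s_k = (B(k−1)f/C)·t_k = (k*(k + 2)*(k + 4)**2/(3*(2*k + 5)))·t_k = k*(k + 4)/(3*(k**2 + 4*k + 3)).
Δs = (2*k + 5)/(k**4 + 10*k**3 + 35*k**2 + 50*k + 24), as required.
Telescoping: Σ = s_(10) − s_(2) = 140/429 − (4/15) = 128/2145.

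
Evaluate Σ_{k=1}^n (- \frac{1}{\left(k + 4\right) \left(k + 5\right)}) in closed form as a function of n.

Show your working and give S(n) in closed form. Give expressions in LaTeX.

Compute t_(k+1)/t_k: get (k + 4)/(k + 6).
A = k + 4, B = k + 6, C = 1.
Set up (k + 4)·f(k+1) − (k + 5)·f(k) − (1) = 0.
Degrees (1,1,0) ⇒ d ≤ 1.
Coefficient equations give f(k) = k/4.
Then R = B(k−1)f/C = k*(k + 5)/4, so s_k = R(k)·t_k = -k/(4*k + 16).
Δs = -1/(k**2 + 9*k + 20), as required.
Σ_(k=1)^n t_k = s_(n+1) − s_(1) = ((-n - 1)/(4*(n + 5))) − (-1/20), i.e. -n/(5*n + 25).

S(n) = - \frac{n}{5 n + 25}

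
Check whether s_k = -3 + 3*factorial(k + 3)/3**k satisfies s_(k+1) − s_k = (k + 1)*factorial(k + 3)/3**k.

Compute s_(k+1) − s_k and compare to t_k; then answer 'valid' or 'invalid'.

s_(k+1) = 3*3**(-k - 1)*factorial(k + 4) - 3
s_(k+1) − s_k = (k + 1)*factorial(k + 3)/3**k
(s_(k+1) − s_k) − t_k = 0

Valid: the claim telescopes to t_k.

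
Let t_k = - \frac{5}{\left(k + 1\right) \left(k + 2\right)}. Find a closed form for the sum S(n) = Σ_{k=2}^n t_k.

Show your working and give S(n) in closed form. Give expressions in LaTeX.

S(n) = \frac{5 \left(1 - n\right)}{3 \left(n + 2\right)}

Step 1: r(k) = (k + 1)/(k + 3).
Factor: A=k + 1; B=k + 3; C=1.
Key eq: (k + 1)·f(k+1) = (k + 2)·f(k) + (1).
deg f ≤ 1 (via 1,1,0).
Solve for f: f(k) = k (degree 1 ≤ 1).
Then R = B(k−1)f/C = k*(k + 2), so s_k = R(k)·t_k = -5*k/(k + 1).
Check: Δs_k = -5/(k**2 + 3*k + 2). ✓
Σ_(k=2)^n t_k = s_(n+1) − s_(2) = (5*(-n - 1)/(n + 2)) − (-10/3), i.e. 5*(1 - n)/(3*(n + 2)).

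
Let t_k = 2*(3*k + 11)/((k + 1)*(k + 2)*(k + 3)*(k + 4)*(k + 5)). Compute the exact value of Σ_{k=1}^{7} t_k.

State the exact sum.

Ratio r(k) = (k + 1)*(3*k + 14)/((k + 6)*(3*k + 11)).
Gosper form: A/B · C(k+1)/C(k) with A=k + 1, B=k + 6, C=k + 11/3.
Solve (k + 1)·f(k+1) − (k + 5)·f(k) = k + 11/3.
Bound: deg f ≤ 4.
Solving with deg f ≤ 4: f(k) = k*(k + 3)*(k**2 + 7*k + 14)/24.
Certificate R = B(k−1)f/C = k*(k + 3)*(k + 5)*(k**2 + 7*k + 14)/(8*(3*k + 11)) gives s_k = k*(k**2 + 7*k + 14)/(4*(k**3 + 7*k**2 + 14*k + 8)).
Verify: 2*(3*k + 11)/(k**5 + 15*k**4 + 85*k**3 + 225*k**2 + 274*k + 120) matches t_k.
Σ_(k=1)^(7) t_k = s_(8) − s_(1) = 67/270 − (11/60) = 7/108.

Σ = 7/108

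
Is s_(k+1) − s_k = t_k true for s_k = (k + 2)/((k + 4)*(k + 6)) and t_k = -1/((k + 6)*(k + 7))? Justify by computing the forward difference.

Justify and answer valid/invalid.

s_(k+1) = (k + 3)/((k + 5)*(k + 7))
s_(k+1) − s_k = (-k**2 - 5*k + 2)/(k**4 + 22*k**3 + 179*k**2 + 638*k + 840)
(s_(k+1) − s_k) − t_k = 2*(2*k + 11)/(k**4 + 22*k**3 + 179*k**2 + 638*k + 840)

Invalid: residual 2*(2*k + 11)/(k**4 + 22*k**3 + 179*k**2 + 638*k + 840) ≠ 0.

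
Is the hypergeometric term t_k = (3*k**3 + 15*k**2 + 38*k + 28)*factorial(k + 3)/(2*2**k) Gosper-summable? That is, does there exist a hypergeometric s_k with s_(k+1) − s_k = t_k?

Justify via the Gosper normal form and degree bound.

Compute t_(k+1)/t_k: get (3*k**4 + 36*k**3 + 173*k**2 + 392*k + 336)/(2*(3*k**3 + 15*k**2 + 38*k + 28)).
Gosper form: A/B · C(k+1)/C(k) with A=k/2 + 2, B=1, C=k**3 + 5*k**2 + 38*k/3 + 28/3.
Key eq: (k/2 + 2)·f(k+1) = (1)·f(k) + (k**3 + 5*k**2 + 38*k/3 + 28/3).
Bound: deg f ≤ 2.
Coefficient equations give f(k) = 2*(3*k**2 + 3*k + 2)/3.
Certificate R = B(k−1)f/C = 2*(3*k**2 + 3*k + 2)/(3*k**3 + 15*k**2 + 38*k + 28) gives s_k = (3*k**2 + 3*k + 2)*factorial(k + 3)/2**k.
Check: Δs_k = (3*k**3 + 15*k**2 + 38*k + 28)*factorial(k + 3)/(2*2**k). ✓

Yes. s_k = (3*k**2 + 3*k + 2)*factorial(k + 3)/2**k.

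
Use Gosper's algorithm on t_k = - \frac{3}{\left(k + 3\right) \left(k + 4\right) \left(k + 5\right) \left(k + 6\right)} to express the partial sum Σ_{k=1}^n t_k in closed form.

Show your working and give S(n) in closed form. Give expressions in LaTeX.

Step 1: r(k) = (k + 3)/(k + 7).
Factor: A=k + 3; B=k + 7; C=1.
Set up (k + 3)·f(k+1) − (k + 6)·f(k) − (1) = 0.
deg f ≤ 3 (via 1,1,0).
A polynomial solution: f(k) = k*(k**2 + 12*k + 47)/180.
R(k) = B(k−1)·f(k)/C(k) = k*(k + 6)*(k**2 + 12*k + 47)/180; s_k = R·t_k = k*(-k**2 - 12*k - 47)/(60*(k + 3)*(k + 4)*(k + 5)).
Δs = -3/(k**4 + 18*k**3 + 119*k**2 + 342*k + 360), as required.
Telescope: S(n) = s_(n+1) − s_(1) = (-n**3 - 15*n**2 - 74*n - 60)/(60*(n**3 + 15*n**2 + 74*n + 120)) − (-1/120) = n*(-n**2 - 15*n - 74)/(120*(n**3 + 15*n**2 + 74*n + 120)).

S(n) = \frac{n \left(- n^{2} - 15 n - 74\right)}{120 \left(n^{3} + 15 n^{2} + 74 n + 120\right)}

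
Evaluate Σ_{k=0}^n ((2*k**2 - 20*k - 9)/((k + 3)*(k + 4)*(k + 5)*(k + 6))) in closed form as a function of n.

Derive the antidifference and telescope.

S(n) = (-n**3 - 45*n**2 - 89*n - 45)/(15*(n**3 + 15*n**2 + 74*n + 120))

r(k) = (k + 3)*(20*k - 2*(k + 1)**2 + 29)/((k + 7)*(-2*k**2 + 20*k + 9)) after simplifying.
Gosper form: A/B · C(k+1)/C(k) with A=k + 3, B=k + 7, C=k**2 - 10*k - 9/2.
Need (k + 3)·f(k+1) − (k + 6)·f(k) = k**2 - 10*k - 9/2.
From deg A=1, deg B=1, deg C=2: d=3.
Match coefficients ⇒ f(k) = -k*(k**2 + 42*k + 2)/30.
Certificate R = B(k−1)f/C = -k*(k + 6)*(k**2 + 42*k + 2)/(15*(2*k**2 - 20*k - 9)) gives s_k = k*(-k**2 - 42*k - 2)/(15*(k + 3)*(k + 4)*(k + 5)).
Δs = (2*k**2 - 20*k - 9)/(k**4 + 18*k**3 + 119*k**2 + 342*k + 360), as required.
Evaluate: s_(n+1) = (-n**3 - 45*n**2 - 89*n - 45)/(15*(n**3 + 15*n**2 + 74*n + 120)); subtract s_(0) = 0 ⇒ S(n) = (-n**3 - 45*n**2 - 89*n - 45)/(15*(n**3 + 15*n**2 + 74*n + 120)).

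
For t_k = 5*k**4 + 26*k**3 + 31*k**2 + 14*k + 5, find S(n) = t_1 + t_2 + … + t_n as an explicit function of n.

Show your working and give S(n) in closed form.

S(n) = n*(n**4 + 9*n**3 + 25*n**2 + 29*n + 17)

Step 1: r(k) = (5*k**4 + 46*k**3 + 139*k**2 + 174*k + 81)/(5*k**4 + 26*k**3 + 31*k**2 + 14*k + 5).
Gosper form: A/B · C(k+1)/C(k) with A=1, B=1, C=k**4 + 26*k**3/5 + 31*k**2/5 + 14*k/5 + 1.
f must satisfy (1)·f(k+1) − (1)·f(k) = k**4 + 26*k**3/5 + 31*k**2/5 + 14*k/5 + 1.
Bound: deg f ≤ 5.
Solve for f: f(k) = k*(k**4 + 4*k**3 - k**2 - 2*k + 3)/5 (degree 5 ≤ 5).
Certificate R = B(k−1)f/C = k*(k**4 + 4*k**3 - k**2 - 2*k + 3)/(5*k**4 + 26*k**3 + 31*k**2 + 14*k + 5) gives s_k = k*(k**4 + 4*k**3 - k**2 - 2*k + 3).
Δs = 5*k**4 + 26*k**3 + 31*k**2 + 14*k + 5, as required.
Evaluate: s_(n+1) = n**5 + 9*n**4 + 25*n**3 + 29*n**2 + 17*n + 5; subtract s_(1) = 5 ⇒ S(n) = n*(n**4 + 9*n**3 + 25*n**2 + 29*n + 17).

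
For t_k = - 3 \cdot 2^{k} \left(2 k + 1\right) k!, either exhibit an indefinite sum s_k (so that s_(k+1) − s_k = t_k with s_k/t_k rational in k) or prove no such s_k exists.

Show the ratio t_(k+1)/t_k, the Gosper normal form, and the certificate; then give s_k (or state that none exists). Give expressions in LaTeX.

s_k = - 3 \cdot 2^{k} k!

t_(k+1)/t_k = 2*(k + 1)*(2*k + 3)/(2*k + 1).
Take A(k)=2*k + 2, B(k)=1, C(k)=k + 1/2.
Set up (2*k + 2)·f(k+1) − (1)·f(k) − (k + 1/2) = 0.
Degrees (1,0,1) ⇒ d ≤ 0.
Solve for f: f(k) = 1/2 (degree 0 ≤ 0).
R(k) = B(k−1)·f(k)/C(k) = 1/(2*k + 1); s_k = R·t_k = -3*2**k*factorial(k).
s_(k+1) − s_k = -3*2**k*(2*k + 1)*factorial(k) = t_k.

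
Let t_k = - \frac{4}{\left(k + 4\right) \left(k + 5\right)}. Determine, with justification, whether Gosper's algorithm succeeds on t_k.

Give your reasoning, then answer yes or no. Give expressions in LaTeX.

t_(k+1)/t_k = (k + 4)/(k + 6).
Gosper form: A/B · C(k+1)/C(k) with A=k + 4, B=k + 6, C=1.
Need (k + 4)·f(k+1) − (k + 5)·f(k) = 1.
deg f ≤ 1 (via 1,1,0).
Coefficient equations give f(k) = k/4.
R(k) = B(k−1)·f(k)/C(k) = k*(k + 5)/4; s_k = R·t_k = -k/(k + 4).
Verify: -4/(k**2 + 9*k + 20) matches t_k.

Yes. s_k = - \frac{k}{k + 4}.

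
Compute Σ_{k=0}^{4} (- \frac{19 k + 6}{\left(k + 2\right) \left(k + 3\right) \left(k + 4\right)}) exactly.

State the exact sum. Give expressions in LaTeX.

The ratio is (k + 2)*(19*k + 25)/((k + 5)*(19*k + 6)).
Take A(k)=k + 2, B(k)=k + 5, C(k)=k + 6/19.
Key eq: (k + 2)·f(k+1) = (k + 4)·f(k) + (k + 6/19).
Bound: deg f ≤ 2.
Coefficient equations give f(k) = k*(11*k - 2)/57.
Then R = B(k−1)f/C = k*(k + 4)*(11*k - 2)/(3*(19*k + 6)), so s_k = R(k)·t_k = k*(2 - 11*k)/(3*(k + 2)*(k + 3)).
Check: Δs_k = (-19*k - 6)/(k**3 + 9*k**2 + 26*k + 24). ✓
Telescoping: Σ = s_(5) − s_(0) = -265/168 − (0) = -265/168.

Σ = -265/168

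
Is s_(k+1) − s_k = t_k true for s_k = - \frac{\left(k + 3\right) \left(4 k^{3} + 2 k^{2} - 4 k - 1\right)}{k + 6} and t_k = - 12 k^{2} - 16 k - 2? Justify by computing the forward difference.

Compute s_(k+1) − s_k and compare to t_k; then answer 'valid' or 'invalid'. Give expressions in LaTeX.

Invalid: residual \frac{3 \left(8 k^{3} + 86 k^{2} + 102 k + 13\right)}{k^{2} + 13 k + 42} ≠ 0.

s_(k+1) = (k + 4)*(4*k - 4*(k + 1)**3 - 2*(k + 1)**2 + 5)/(k + 7)
s_(k+1) − s_k = (-12*k**4 - 148*k**3 - 456*k**2 - 392*k - 45)/(k**2 + 13*k + 42)
(s_(k+1) − s_k) − t_k = 3*(8*k**3 + 86*k**2 + 102*k + 13)/(k**2 + 13*k + 42)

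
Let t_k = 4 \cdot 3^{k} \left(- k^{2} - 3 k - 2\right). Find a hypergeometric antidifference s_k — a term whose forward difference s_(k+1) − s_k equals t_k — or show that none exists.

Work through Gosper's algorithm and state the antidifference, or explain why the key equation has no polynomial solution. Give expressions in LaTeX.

s_k = 3^{k} \left(- 2 k^{2} - 1\right)

r(k) = 3*(k + 3)/(k + 1) after simplifying.
A = 3, B = 1, C = k**2 + 3*k + 2.
Set up (3)·f(k+1) − (1)·f(k) − (k**2 + 3*k + 2) = 0.
d = 2 from the (0,0,2) case.
Coefficient equations give f(k) = (2*k**2 + 1)/4.
Certificate R = B(k−1)f/C = (2*k**2 + 1)/(4*(k + 1)*(k + 2)) gives s_k = 3**k*(-2*k**2 - 1).
Check: Δs_k = 4*3**k*(-k**2 - 3*k - 2). ✓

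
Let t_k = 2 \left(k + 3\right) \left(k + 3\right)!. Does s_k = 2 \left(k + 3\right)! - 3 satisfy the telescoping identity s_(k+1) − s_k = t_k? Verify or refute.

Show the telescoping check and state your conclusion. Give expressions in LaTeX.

Valid — Δs_k = t_k.

s_(k+1) = 2*factorial(k + 4) - 3
s_(k+1) − s_k = 2*(k + 3)*factorial(k + 3)
(s_(k+1) − s_k) − t_k = 0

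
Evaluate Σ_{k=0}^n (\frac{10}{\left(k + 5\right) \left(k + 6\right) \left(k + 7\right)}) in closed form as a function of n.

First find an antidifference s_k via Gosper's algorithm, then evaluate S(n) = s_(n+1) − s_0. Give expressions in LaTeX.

S(n) = \frac{n^{2} + 13 n + 12}{6 \left(n^{2} + 13 n + 42\right)}

Ratio r(k) = (k + 5)/(k + 8).
Gosper form: A/B · C(k+1)/C(k) with A=k + 5, B=k + 8, C=1.
Solve (k + 5)·f(k+1) − (k + 7)·f(k) = 1.
d = 2 from the (1,1,0) case.
Coefficient equations give f(k) = k*(k + 11)/60.
Get s_k = R·t_k = k*(k + 11)/(6*(k + 5)*(k + 6)) with R(k) = B(k−1)f(k)/C(k) = k*(k + 7)*(k + 11)/60.
Δs = 10/(k**3 + 18*k**2 + 107*k + 210), as required.
Telescope: S(n) = s_(n+1) − s_(0) = (n**2 + 13*n + 12)/(6*(n**2 + 13*n + 42)) − (0) = (n**2 + 13*n + 12)/(6*(n**2 + 13*n + 42)).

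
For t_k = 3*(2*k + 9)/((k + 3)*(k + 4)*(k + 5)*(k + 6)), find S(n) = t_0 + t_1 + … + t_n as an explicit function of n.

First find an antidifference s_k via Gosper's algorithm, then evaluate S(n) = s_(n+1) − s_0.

Compute t_(k+1)/t_k: get (k + 3)*(2*k + 11)/((k + 7)*(2*k + 9)).
So A=k + 3 and B=k + 7, with C=k + 9/2.
f must satisfy (k + 3)·f(k+1) − (k + 6)·f(k) = k + 9/2.
Degrees (1,1,1) ⇒ d ≤ 3.
A polynomial solution: f(k) = k*(k + 4)*(k + 8)/30.
R(k) = B(k−1)·f(k)/C(k) = k*(k + 4)*(k + 6)*(k + 8)/(15*(2*k + 9)); s_k = R·t_k = k*(k + 8)/(5*(k**2 + 8*k + 15)).
Check: Δs_k = 3*(2*k + 9)/(k**4 + 18*k**3 + 119*k**2 + 342*k + 360). ✓
Telescope: S(n) = s_(n+1) − s_(0) = (n**2 + 10*n + 9)/(5*(n**2 + 10*n + 24)) − (0) = (n**2 + 10*n + 9)/(5*(n**2 + 10*n + 24)).

S(n) = (n**2 + 10*n + 9)/(5*(n**2 + 10*n + 24))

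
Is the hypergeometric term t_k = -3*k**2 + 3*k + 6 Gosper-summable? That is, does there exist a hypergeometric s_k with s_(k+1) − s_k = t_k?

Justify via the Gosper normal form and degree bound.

t_(k+1)/t_k = (k**2 + k - 2)/(k**2 - k - 2).
A = 1, B = 1, C = k**2 - k - 2.
Key eq: (1)·f(k+1) = (1)·f(k) + (k**2 - k - 2).
Degrees (0,0,2) ⇒ d ≤ 3.
Coefficient equations give f(k) = k*(k - 4)*(k + 1)/3.
Certificate R = B(k−1)f/C = k*(k - 4)/(3*(k - 2)) gives s_k = k*(-k**2 + 3*k + 4).
Δs = -3*k**2 + 3*k + 6, as required.

Yes. s_k = k*(-k**2 + 3*k + 4).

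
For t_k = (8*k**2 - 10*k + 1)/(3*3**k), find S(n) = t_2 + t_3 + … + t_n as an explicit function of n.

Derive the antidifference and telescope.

S(n) = 3**(-n - 2)*(16*3**n - 12*n**2 - 21*n - 15)

Step 1: r(k) = (8*k**2 + 6*k - 1)/(3*(8*k**2 - 10*k + 1)).
Take A(k)=1/3, B(k)=1, C(k)=k**2 - 5*k/4 + 1/8.
Need (1/3)·f(k+1) − (1)·f(k) = k**2 - 5*k/4 + 1/8.
From deg A=0, deg B=0, deg C=2: d=2.
Coefficient equations give f(k) = -3*(4*k**2 - k + 2)/8.
R(k) = B(k−1)·f(k)/C(k) = -3*(4*k**2 - k + 2)/(8*k**2 - 10*k + 1); s_k = R·t_k = (-4*k**2 + k - 2)/3**k.
Δs = (8*k**2 - 10*k + 1)/(3*3**k), as required.
Telescope: S(n) = s_(n+1) − s_(2) = 3**(-n - 1)*(-4*n**2 - 7*n - 5) − (-16/9) = 3**(-n - 2)*(16*3**n - 12*n**2 - 21*n - 15).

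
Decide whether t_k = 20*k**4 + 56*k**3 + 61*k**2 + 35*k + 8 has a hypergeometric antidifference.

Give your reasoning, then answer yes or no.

t_(k+1)/t_k = (20*k**4 + 136*k**3 + 349*k**2 + 405*k + 180)/(20*k**4 + 56*k**3 + 61*k**2 + 35*k + 8).
A = 1, B = 1, C = k**4 + 14*k**3/5 + 61*k**2/20 + 7*k/4 + 2/5.
f must satisfy (1)·f(k+1) − (1)·f(k) = k**4 + 14*k**3/5 + 61*k**2/20 + 7*k/4 + 2/5.
From deg A=0, deg B=0, deg C=4: d=5.
Solve for f: f(k) = k**2*(4*k**3 + 4*k**2 - k + 1)/20 (degree 5 ≤ 5).
So s_k = (B(k−1)f/C)·t_k = (k**2*(4*k**3 + 4*k**2 - k + 1)/((2*k + 1)*(10*k**3 + 23*k**2 + 19*k + 8)))·t_k = k**2*(4*k**3 + 4*k**2 - k + 1).
s_(k+1) − s_k = 20*k**4 + 56*k**3 + 61*k**2 + 35*k + 8 = t_k.

Yes. s_k = k**2*(4*k**3 + 4*k**2 - k + 1).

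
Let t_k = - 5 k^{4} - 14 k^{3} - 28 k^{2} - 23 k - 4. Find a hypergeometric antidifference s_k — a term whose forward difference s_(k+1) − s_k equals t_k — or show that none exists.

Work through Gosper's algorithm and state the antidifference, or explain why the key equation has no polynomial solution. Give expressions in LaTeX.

The ratio is (5*k**4 + 34*k**3 + 100*k**2 + 141*k + 74)/(5*k**4 + 14*k**3 + 28*k**2 + 23*k + 4).
Normal form (A,B,C) = (1, 1, k**4 + 14*k**3/5 + 28*k**2/5 + 23*k/5 + 4/5).
Set up (1)·f(k+1) − (1)·f(k) − (k**4 + 14*k**3/5 + 28*k**2/5 + 23*k/5 + 4/5) = 0.
From deg A=0, deg B=0, deg C=4: d=5.
Solving with deg f ≤ 5: f(k) = k*(k + 1)*(k**3 + 4*k - 3)/5.
R(k) = B(k−1)·f(k)/C(k) = k*(k**3 + 4*k - 3)/(5*k**3 + 9*k**2 + 19*k + 4); s_k = R·t_k = k*(-k**4 - k**3 - 4*k**2 - k + 3).
s_(k+1) − s_k = -5*k**4 - 14*k**3 - 28*k**2 - 23*k - 4 = t_k.

s_k = k \left(- k^{4} - k^{3} - 4 k^{2} - k + 3\right)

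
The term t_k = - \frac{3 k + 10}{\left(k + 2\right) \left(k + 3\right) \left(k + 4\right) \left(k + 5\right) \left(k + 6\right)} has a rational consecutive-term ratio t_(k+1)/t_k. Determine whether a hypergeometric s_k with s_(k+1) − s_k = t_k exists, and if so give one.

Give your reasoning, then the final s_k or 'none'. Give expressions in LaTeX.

Compute t_(k+1)/t_k: get (k + 2)*(3*k + 13)/((k + 7)*(3*k + 10)).
Take A(k)=k + 2, B(k)=k + 7, C(k)=k + 10/3.
Need (k + 2)·f(k+1) − (k + 6)·f(k) = k + 10/3.
Bound: deg f ≤ 4.
Solve for f: f(k) = k*(k + 3)*(k**2 + 11*k + 38)/120 (degree 4 ≤ 4).
Then R = B(k−1)f/C = k*(k + 3)*(k + 6)*(k**2 + 11*k + 38)/(40*(3*k + 10)), so s_k = R(k)·t_k = k*(-k**2 - 11*k - 38)/(40*(k**3 + 11*k**2 + 38*k + 40)).
Check: Δs_k = (-3*k - 10)/(k**5 + 20*k**4 + 155*k**3 + 580*k**2 + 1044*k + 720). ✓

s_k = \frac{k \left(- k^{2} - 11 k - 38\right)}{40 \left(k^{3} + 11 k^{2} + 38 k + 40\right)}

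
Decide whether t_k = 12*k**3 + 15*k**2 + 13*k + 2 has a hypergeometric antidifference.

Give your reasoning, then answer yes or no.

Yes. s_k = k*(3*k**3 - k**2 + 2*k - 2).

The ratio is (12*k**3 + 51*k**2 + 79*k + 42)/(12*k**3 + 15*k**2 + 13*k + 2).
So A=1 and B=1, with C=k**3 + 5*k**2/4 + 13*k/12 + 1/6.
Key eq: (1)·f(k+1) = (1)·f(k) + (k**3 + 5*k**2/4 + 13*k/12 + 1/6).
deg f ≤ 4 (via 0,0,3).
Solve for f: f(k) = k*(3*k**3 - k**2 + 2*k - 2)/12 (degree 4 ≤ 4).
Get s_k = R·t_k = k*(3*k**3 - k**2 + 2*k - 2) with R(k) = B(k−1)f(k)/C(k) = k*(3*k**3 - k**2 + 2*k - 2)/(12*k**3 + 15*k**2 + 13*k + 2).
Check: Δs_k = 12*k**3 + 15*k**2 + 13*k + 2. ✓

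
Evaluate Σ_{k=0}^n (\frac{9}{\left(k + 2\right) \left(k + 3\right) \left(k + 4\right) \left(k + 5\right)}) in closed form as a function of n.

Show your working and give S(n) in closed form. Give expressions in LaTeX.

r(k) = (k + 2)/(k + 6) after simplifying.
Gosper form: A/B · C(k+1)/C(k) with A=k + 2, B=k + 6, C=1.
f must satisfy (k + 2)·f(k+1) − (k + 5)·f(k) = 1.
From deg A=1, deg B=1, deg C=0: d=3.
A polynomial solution: f(k) = k*(k**2 + 9*k + 26)/72.
So s_k = (B(k−1)f/C)·t_k = (k*(k + 5)*(k**2 + 9*k + 26)/72)·t_k = k*(k**2 + 9*k + 26)/(8*(k + 2)*(k + 3)*(k + 4)).
Δs = 9/(k**4 + 14*k**3 + 71*k**2 + 154*k + 120), as required.
Evaluate: s_(n+1) = (n**3 + 12*n**2 + 47*n + 36)/(8*(n**3 + 12*n**2 + 47*n + 60)); subtract s_(0) = 0 ⇒ S(n) = (n**3 + 12*n**2 + 47*n + 36)/(8*(n**3 + 12*n**2 + 47*n + 60)).

S(n) = \frac{n^{3} + 12 n^{2} + 47 n + 36}{8 \left(n^{3} + 12 n^{2} + 47 n + 60\right)}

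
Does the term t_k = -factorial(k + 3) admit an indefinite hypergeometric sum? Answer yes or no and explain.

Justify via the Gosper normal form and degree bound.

Compute t_(k+1)/t_k: get k + 4.
Take A(k)=k + 4, B(k)=1, C(k)=1.
f must satisfy (k + 4)·f(k+1) − (1)·f(k) = 1.
Bound: deg f ≤ -1.
Bound -1 < 0, so the key equation has no polynomial solution.

No. Not Gosper-summable.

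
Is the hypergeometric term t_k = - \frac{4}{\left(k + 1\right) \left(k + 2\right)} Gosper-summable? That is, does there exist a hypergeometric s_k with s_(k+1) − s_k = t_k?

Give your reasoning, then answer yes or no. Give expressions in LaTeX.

Yes. s_k = - \frac{4 k}{k + 1}.

Step 1: r(k) = (k + 1)/(k + 3).
A = k + 1, B = k + 3, C = 1.
Solve (k + 1)·f(k+1) − (k + 2)·f(k) = 1.
From deg A=1, deg B=1, deg C=0: d=1.
A polynomial solution: f(k) = k.
Get s_k = R·t_k = -4*k/(k + 1) with R(k) = B(k−1)f(k)/C(k) = k*(k + 2).
Check: Δs_k = -4/(k**2 + 3*k + 2). ✓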